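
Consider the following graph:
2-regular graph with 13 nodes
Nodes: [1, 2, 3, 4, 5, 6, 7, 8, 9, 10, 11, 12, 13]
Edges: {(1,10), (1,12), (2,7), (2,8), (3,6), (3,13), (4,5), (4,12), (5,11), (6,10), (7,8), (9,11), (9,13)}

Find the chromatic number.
Clique number ω(G) = 3 (lower bound: χ ≥ ω).
The clique on [2, 7, 8] has size 3, forcing χ ≥ 3, and the coloring below uses 3 colors, so χ(G) = 3.
A valid 3-coloring: color 1: [3, 5, 7, 9, 10, 12]; color 2: [1, 4, 6, 8, 11, 13]; color 3: [2].

χ(G) = 3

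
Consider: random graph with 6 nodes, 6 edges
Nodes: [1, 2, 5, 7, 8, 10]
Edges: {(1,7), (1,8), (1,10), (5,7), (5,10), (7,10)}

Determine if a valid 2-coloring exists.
No, G is not 2-colorable

The clique on vertices [1, 7, 10] has size 3 > 2, so it alone needs 3 colors.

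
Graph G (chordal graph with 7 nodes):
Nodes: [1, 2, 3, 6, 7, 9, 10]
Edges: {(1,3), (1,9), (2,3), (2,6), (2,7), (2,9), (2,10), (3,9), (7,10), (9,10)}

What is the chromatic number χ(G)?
χ(G) = 3

Clique number ω(G) = 3 (lower bound: χ ≥ ω).
The clique on [1, 3, 9] has size 3, forcing χ ≥ 3, and the coloring below uses 3 colors, so χ(G) = 3.
A valid 3-coloring: color 1: [1, 2]; color 2: [6, 7, 9]; color 3: [3, 10].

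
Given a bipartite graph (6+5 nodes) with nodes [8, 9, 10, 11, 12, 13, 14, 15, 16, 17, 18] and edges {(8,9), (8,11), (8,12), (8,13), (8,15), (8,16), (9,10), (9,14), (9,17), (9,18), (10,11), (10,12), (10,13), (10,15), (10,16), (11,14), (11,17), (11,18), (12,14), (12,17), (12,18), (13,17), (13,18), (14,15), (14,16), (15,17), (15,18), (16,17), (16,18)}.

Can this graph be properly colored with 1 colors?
No, G is not 1-colorable

Edge (8,9) forces its endpoints to differ, so 1 color is not enough.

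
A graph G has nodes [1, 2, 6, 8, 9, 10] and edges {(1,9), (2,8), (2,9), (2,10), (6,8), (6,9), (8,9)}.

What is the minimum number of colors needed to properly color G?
χ(G) = 3

Clique number ω(G) = 3 (lower bound: χ ≥ ω).
The clique on [2, 8, 9] has size 3, forcing χ ≥ 3, and the coloring below uses 3 colors, so χ(G) = 3.
A valid 3-coloring: color 1: [9, 10]; color 2: [1, 8]; color 3: [2, 6].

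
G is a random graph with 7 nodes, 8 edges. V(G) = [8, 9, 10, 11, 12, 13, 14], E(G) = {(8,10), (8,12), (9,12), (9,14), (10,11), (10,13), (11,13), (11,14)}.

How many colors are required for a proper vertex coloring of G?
Clique number ω(G) = 3 (lower bound: χ ≥ ω).
The clique on [10, 11, 13] has size 3, forcing χ ≥ 3, and the coloring below uses 3 colors, so χ(G) = 3.
A valid 3-coloring: color 1: [8, 9, 11]; color 2: [10, 12, 14]; color 3: [13].

χ(G) = 3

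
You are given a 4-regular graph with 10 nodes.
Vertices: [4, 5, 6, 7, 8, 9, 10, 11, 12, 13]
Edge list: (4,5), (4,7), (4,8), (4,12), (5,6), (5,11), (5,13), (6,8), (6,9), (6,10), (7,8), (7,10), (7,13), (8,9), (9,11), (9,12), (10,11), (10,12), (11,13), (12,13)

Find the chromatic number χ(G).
χ(G) = 3

Clique number ω(G) = 3 (lower bound: χ ≥ ω).
The clique on [4, 7, 8] has size 3, forcing χ ≥ 3, and the coloring below uses 3 colors, so χ(G) = 3.
A valid 3-coloring: color 1: [5, 8, 12]; color 2: [4, 9, 10, 13]; color 3: [6, 7, 11].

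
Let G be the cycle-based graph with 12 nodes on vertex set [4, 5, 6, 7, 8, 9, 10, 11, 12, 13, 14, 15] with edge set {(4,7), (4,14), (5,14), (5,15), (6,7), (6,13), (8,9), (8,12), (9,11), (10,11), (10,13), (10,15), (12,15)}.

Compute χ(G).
χ(G) = 2

Clique number ω(G) = 2 (lower bound: χ ≥ ω).
The graph is bipartite (no odd cycle), so 2 colors suffice: χ(G) = 2.
A valid 2-coloring: color 1: [4, 5, 6, 9, 10, 12]; color 2: [7, 8, 11, 13, 14, 15].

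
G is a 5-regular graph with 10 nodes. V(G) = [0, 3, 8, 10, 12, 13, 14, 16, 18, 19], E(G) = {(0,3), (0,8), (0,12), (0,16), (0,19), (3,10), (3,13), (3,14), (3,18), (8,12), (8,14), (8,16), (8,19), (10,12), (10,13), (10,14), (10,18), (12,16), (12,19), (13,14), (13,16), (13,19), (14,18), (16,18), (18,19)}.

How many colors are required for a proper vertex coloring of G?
Clique number ω(G) = 4 (lower bound: χ ≥ ω).
The clique on [0, 8, 12, 16] has size 4, forcing χ ≥ 4, and the coloring below uses 4 colors, so χ(G) = 4.
A valid 4-coloring: color 1: [3, 8]; color 2: [14, 16, 19]; color 3: [12, 13, 18]; color 4: [0, 10].

χ(G) = 4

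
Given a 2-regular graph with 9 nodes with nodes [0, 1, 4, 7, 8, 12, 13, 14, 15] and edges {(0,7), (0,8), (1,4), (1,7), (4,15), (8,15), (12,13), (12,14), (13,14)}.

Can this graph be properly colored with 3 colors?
Yes, G is 3-colorable

A valid 3-coloring: color 1: [0, 1, 12, 15]; color 2: [4, 7, 8, 13]; color 3: [14].
(χ(G) = 3 ≤ 3.)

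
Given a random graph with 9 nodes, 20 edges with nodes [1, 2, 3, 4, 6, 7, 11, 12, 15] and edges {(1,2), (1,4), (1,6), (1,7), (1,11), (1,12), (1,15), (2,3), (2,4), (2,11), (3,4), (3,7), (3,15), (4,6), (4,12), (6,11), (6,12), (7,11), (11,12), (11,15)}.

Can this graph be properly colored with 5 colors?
Yes, G is 5-colorable

A valid 5-coloring: color 1: [1, 3]; color 2: [4, 11]; color 3: [2, 7, 12, 15]; color 4: [6].
(χ(G) = 4 ≤ 5.)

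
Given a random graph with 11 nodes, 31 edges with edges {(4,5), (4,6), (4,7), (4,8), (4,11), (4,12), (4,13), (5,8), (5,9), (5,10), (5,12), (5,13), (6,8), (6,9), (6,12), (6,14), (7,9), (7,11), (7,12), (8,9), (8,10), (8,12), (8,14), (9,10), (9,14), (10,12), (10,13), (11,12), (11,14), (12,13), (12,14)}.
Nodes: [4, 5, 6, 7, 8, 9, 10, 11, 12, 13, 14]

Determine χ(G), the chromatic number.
χ(G) = 4

Clique number ω(G) = 4 (lower bound: χ ≥ ω).
The clique on [5, 8, 9, 10] has size 4, forcing χ ≥ 4, and the coloring below uses 4 colors, so χ(G) = 4.
A valid 4-coloring: color 1: [9, 12]; color 2: [7, 8, 13]; color 3: [4, 10, 14]; color 4: [5, 6, 11].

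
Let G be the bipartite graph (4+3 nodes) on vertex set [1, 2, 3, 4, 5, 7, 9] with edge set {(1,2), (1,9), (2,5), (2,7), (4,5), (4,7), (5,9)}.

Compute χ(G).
Clique number ω(G) = 2 (lower bound: χ ≥ ω).
The graph is bipartite (no odd cycle), so 2 colors suffice: χ(G) = 2.
A valid 2-coloring: color 1: [1, 3, 5, 7]; color 2: [2, 4, 9].

χ(G) = 2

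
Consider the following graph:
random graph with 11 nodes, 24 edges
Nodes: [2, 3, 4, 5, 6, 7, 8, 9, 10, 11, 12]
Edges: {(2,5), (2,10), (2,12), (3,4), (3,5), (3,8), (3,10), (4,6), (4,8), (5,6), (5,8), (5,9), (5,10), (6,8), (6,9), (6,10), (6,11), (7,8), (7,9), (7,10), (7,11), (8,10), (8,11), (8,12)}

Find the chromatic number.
Clique number ω(G) = 4 (lower bound: χ ≥ ω).
The clique on [3, 5, 8, 10] has size 4, forcing χ ≥ 4, and the coloring below uses 4 colors, so χ(G) = 4.
A valid 4-coloring: color 1: [2, 8, 9]; color 2: [3, 6, 7, 12]; color 3: [4, 5, 11]; color 4: [10].

χ(G) = 4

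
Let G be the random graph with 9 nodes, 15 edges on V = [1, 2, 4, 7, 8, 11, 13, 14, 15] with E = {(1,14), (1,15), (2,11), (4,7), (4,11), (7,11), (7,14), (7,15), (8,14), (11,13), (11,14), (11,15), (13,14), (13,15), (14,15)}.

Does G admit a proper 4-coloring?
A valid 4-coloring: color 1: [2, 4, 14]; color 2: [1, 8, 11]; color 3: [15]; color 4: [7, 13].
(χ(G) = 4 ≤ 4.)

Yes, G is 4-colorable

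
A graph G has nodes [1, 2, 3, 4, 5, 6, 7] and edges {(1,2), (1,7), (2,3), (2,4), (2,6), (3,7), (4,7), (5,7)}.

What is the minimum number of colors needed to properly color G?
Clique number ω(G) = 2 (lower bound: χ ≥ ω).
The graph is bipartite (no odd cycle), so 2 colors suffice: χ(G) = 2.
A valid 2-coloring: color 1: [2, 7]; color 2: [1, 3, 4, 5, 6].

χ(G) = 2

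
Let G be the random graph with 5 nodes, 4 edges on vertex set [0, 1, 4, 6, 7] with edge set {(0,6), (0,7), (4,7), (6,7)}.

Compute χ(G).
Clique number ω(G) = 3 (lower bound: χ ≥ ω).
The clique on [0, 6, 7] has size 3, forcing χ ≥ 3, and the coloring below uses 3 colors, so χ(G) = 3.
A valid 3-coloring: color 1: [1, 7]; color 2: [4, 6]; color 3: [0].

χ(G) = 3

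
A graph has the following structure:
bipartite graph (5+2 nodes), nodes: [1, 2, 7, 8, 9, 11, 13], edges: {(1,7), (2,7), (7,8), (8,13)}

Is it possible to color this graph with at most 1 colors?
Edge (8,13) forces its endpoints to differ, so 1 color is not enough.

No, G is not 1-colorable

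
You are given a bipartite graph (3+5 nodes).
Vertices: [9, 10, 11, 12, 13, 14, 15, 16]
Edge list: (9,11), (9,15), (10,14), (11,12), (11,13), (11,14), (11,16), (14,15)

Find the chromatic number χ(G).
χ(G) = 2

Clique number ω(G) = 2 (lower bound: χ ≥ ω).
The graph is bipartite (no odd cycle), so 2 colors suffice: χ(G) = 2.
A valid 2-coloring: color 1: [10, 11, 15]; color 2: [9, 12, 13, 14, 16].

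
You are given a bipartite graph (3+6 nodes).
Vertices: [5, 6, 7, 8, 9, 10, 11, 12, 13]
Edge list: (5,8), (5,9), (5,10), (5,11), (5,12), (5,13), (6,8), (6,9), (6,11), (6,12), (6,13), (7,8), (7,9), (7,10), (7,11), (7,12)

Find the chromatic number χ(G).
χ(G) = 2

Clique number ω(G) = 2 (lower bound: χ ≥ ω).
The graph is bipartite (no odd cycle), so 2 colors suffice: χ(G) = 2.
A valid 2-coloring: color 1: [5, 6, 7]; color 2: [8, 9, 10, 11, 12, 13].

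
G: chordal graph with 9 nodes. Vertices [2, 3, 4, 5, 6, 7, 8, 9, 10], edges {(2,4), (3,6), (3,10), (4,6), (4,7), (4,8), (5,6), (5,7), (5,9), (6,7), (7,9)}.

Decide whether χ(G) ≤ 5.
A valid 5-coloring: color 1: [2, 6, 8, 9, 10]; color 2: [3, 7]; color 3: [4, 5].
(χ(G) = 3 ≤ 5.)

Yes, G is 5-colorable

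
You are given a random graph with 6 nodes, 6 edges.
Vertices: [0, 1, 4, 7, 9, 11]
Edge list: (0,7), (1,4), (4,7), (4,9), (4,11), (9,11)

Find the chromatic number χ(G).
Clique number ω(G) = 3 (lower bound: χ ≥ ω).
The clique on [4, 9, 11] has size 3, forcing χ ≥ 3, and the coloring below uses 3 colors, so χ(G) = 3.
A valid 3-coloring: color 1: [0, 4]; color 2: [1, 7, 9]; color 3: [11].

χ(G) = 3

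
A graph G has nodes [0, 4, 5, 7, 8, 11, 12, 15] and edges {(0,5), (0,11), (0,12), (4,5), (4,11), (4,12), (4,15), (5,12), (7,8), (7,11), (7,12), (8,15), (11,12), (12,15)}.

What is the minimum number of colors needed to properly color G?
Clique number ω(G) = 3 (lower bound: χ ≥ ω).
The clique on [0, 11, 12] has size 3, forcing χ ≥ 3, and the coloring below uses 3 colors, so χ(G) = 3.
A valid 3-coloring: color 1: [8, 12]; color 2: [0, 4, 7]; color 3: [5, 11, 15].

χ(G) = 3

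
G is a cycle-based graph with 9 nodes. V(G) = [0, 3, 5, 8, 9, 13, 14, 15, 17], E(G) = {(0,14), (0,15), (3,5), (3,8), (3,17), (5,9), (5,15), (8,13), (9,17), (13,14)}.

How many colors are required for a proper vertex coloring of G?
χ(G) = 3

Clique number ω(G) = 2 (lower bound: χ ≥ ω).
Odd cycle [8, 13, 14, 0, 15, 5, 9, 17, 3] needs 3 colors (χ ≥ 3).
The coloring below uses 3 colors, so χ(G) = 3.
A valid 3-coloring: color 1: [0, 3, 9, 13]; color 2: [5, 8, 14, 17]; color 3: [15].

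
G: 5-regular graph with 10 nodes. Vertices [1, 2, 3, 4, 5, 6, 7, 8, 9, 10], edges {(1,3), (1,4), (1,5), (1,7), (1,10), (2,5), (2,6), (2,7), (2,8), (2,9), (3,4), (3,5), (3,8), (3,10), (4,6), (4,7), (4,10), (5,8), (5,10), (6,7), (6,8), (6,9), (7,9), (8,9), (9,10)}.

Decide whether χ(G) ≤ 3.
The clique on vertices [1, 3, 4, 10] has size 4 > 3, so it alone needs 4 colors.

No, G is not 3-colorable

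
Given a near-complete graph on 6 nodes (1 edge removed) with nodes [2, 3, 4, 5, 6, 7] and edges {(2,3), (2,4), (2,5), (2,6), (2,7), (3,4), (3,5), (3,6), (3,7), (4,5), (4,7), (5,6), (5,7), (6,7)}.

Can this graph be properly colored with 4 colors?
No, G is not 4-colorable

The clique on vertices [2, 3, 4, 5, 7] has size 5 > 4, so it alone needs 5 colors.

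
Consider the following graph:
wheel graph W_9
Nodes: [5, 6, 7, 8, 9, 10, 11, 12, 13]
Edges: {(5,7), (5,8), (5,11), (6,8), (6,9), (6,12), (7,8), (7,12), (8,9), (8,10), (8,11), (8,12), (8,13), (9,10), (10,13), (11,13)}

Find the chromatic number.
χ(G) = 3

Clique number ω(G) = 3 (lower bound: χ ≥ ω).
The clique on [5, 8, 11] has size 3, forcing χ ≥ 3, and the coloring below uses 3 colors, so χ(G) = 3.
A valid 3-coloring: color 1: [8]; color 2: [6, 7, 10, 11]; color 3: [5, 9, 12, 13].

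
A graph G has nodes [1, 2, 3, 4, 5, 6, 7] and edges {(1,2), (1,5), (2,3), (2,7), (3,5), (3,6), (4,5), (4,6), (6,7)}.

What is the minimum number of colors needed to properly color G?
Clique number ω(G) = 2 (lower bound: χ ≥ ω).
The graph is bipartite (no odd cycle), so 2 colors suffice: χ(G) = 2.
A valid 2-coloring: color 1: [2, 5, 6]; color 2: [1, 3, 4, 7].

χ(G) = 2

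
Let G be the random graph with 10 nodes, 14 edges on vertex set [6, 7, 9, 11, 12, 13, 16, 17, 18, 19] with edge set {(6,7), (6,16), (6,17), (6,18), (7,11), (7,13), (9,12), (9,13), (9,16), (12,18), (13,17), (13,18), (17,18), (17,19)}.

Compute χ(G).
Clique number ω(G) = 3 (lower bound: χ ≥ ω).
The clique on [6, 17, 18] has size 3, forcing χ ≥ 3, and the coloring below uses 3 colors, so χ(G) = 3.
A valid 3-coloring: color 1: [6, 11, 12, 13, 19]; color 2: [7, 9, 18]; color 3: [16, 17].

χ(G) = 3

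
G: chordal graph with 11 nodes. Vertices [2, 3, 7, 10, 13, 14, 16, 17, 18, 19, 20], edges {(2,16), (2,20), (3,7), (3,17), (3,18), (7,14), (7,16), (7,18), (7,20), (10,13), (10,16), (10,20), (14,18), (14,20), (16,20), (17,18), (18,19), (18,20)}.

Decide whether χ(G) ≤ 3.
The clique on vertices [7, 14, 18, 20] has size 4 > 3, so it alone needs 4 colors.

No, G is not 3-colorable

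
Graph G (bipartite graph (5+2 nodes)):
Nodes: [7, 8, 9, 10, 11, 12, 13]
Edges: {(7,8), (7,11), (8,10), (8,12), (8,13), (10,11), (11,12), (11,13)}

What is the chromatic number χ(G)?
Clique number ω(G) = 2 (lower bound: χ ≥ ω).
The graph is bipartite (no odd cycle), so 2 colors suffice: χ(G) = 2.
A valid 2-coloring: color 1: [8, 9, 11]; color 2: [7, 10, 12, 13].

χ(G) = 2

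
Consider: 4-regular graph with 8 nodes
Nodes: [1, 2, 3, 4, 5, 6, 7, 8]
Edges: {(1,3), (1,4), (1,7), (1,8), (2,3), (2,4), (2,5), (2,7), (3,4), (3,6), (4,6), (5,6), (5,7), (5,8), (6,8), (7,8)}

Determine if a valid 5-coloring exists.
A valid 5-coloring: color 1: [3, 8]; color 2: [1, 2, 6]; color 3: [4, 7]; color 4: [5].
(χ(G) = 4 ≤ 5.)

Yes, G is 5-colorable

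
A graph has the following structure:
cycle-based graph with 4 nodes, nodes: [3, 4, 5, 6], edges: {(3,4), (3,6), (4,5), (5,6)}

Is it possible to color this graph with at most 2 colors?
A valid 2-coloring: color 1: [3, 5]; color 2: [4, 6].
(χ(G) = 2 ≤ 2.)

Yes, G is 2-colorable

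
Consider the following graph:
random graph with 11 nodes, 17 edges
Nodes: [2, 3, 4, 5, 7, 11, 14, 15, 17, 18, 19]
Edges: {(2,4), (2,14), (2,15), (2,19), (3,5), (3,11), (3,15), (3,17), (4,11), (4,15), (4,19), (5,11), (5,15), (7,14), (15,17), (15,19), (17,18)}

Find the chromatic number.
χ(G) = 4

Clique number ω(G) = 4 (lower bound: χ ≥ ω).
The clique on [2, 4, 15, 19] has size 4, forcing χ ≥ 4, and the coloring below uses 4 colors, so χ(G) = 4.
A valid 4-coloring: color 1: [11, 14, 15, 18]; color 2: [2, 3, 7]; color 3: [5, 17, 19]; color 4: [4].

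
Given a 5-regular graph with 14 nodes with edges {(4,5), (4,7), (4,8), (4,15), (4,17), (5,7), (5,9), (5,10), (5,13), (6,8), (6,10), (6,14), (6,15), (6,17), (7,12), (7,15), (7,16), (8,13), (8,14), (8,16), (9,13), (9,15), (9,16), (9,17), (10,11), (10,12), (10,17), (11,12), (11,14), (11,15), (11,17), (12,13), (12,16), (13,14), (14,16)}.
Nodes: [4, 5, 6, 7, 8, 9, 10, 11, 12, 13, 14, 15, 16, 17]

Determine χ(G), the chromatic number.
χ(G) = 3

Clique number ω(G) = 3 (lower bound: χ ≥ ω).
The clique on [4, 5, 7] has size 3, forcing χ ≥ 3, and the coloring below uses 3 colors, so χ(G) = 3.
A valid 3-coloring: color 1: [4, 6, 11, 13, 16]; color 2: [5, 12, 14, 15, 17]; color 3: [7, 8, 9, 10].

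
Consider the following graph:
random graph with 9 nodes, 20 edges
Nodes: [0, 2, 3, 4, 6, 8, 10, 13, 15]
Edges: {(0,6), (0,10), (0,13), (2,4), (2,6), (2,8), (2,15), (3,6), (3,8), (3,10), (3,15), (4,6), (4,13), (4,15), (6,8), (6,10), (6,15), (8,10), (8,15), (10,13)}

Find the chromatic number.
Clique number ω(G) = 4 (lower bound: χ ≥ ω).
The clique on [2, 6, 8, 15] has size 4, forcing χ ≥ 4, and the coloring below uses 4 colors, so χ(G) = 4.
A valid 4-coloring: color 1: [6, 13]; color 2: [10, 15]; color 3: [0, 4, 8]; color 4: [2, 3].

χ(G) = 4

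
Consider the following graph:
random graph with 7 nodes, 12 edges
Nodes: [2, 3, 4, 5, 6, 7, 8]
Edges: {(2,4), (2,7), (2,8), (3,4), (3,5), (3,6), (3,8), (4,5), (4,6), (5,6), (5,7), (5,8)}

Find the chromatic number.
χ(G) = 4

Clique number ω(G) = 4 (lower bound: χ ≥ ω).
The clique on [3, 4, 5, 6] has size 4, forcing χ ≥ 4, and the coloring below uses 4 colors, so χ(G) = 4.
A valid 4-coloring: color 1: [2, 5]; color 2: [3, 7]; color 3: [4, 8]; color 4: [6].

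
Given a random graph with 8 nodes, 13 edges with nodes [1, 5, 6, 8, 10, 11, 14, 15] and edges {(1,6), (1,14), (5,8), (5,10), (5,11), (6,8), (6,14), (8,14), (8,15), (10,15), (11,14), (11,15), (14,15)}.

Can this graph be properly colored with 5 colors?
A valid 5-coloring: color 1: [5, 14]; color 2: [1, 8, 10, 11]; color 3: [6, 15].
(χ(G) = 3 ≤ 5.)

Yes, G is 5-colorable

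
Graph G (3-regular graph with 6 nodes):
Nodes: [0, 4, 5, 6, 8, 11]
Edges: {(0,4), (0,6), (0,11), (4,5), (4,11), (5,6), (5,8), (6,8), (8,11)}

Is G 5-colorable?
Yes, G is 5-colorable

A valid 5-coloring: color 1: [0, 5]; color 2: [6, 11]; color 3: [4, 8].
(χ(G) = 3 ≤ 5.)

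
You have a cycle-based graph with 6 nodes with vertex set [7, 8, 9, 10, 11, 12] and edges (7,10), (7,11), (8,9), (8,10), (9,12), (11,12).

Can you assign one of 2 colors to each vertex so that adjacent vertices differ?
A valid 2-coloring: color 1: [9, 10, 11]; color 2: [7, 8, 12].
(χ(G) = 2 ≤ 2.)

Yes, G is 2-colorable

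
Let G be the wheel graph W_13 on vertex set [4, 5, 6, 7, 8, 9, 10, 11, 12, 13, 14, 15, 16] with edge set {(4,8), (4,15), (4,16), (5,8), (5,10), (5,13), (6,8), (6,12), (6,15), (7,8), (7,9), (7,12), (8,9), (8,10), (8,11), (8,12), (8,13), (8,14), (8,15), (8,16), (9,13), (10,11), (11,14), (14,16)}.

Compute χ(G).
Clique number ω(G) = 3 (lower bound: χ ≥ ω).
The clique on [4, 8, 16] has size 3, forcing χ ≥ 3, and the coloring below uses 3 colors, so χ(G) = 3.
A valid 3-coloring: color 1: [8]; color 2: [4, 6, 7, 10, 13, 14]; color 3: [5, 9, 11, 12, 15, 16].

χ(G) = 3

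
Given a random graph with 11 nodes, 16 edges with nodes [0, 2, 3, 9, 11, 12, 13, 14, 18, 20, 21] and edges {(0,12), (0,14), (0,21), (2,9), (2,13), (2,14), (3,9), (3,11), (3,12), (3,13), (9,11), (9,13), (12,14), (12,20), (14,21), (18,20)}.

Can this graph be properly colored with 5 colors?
A valid 5-coloring: color 1: [0, 2, 3, 20]; color 2: [9, 12, 18, 21]; color 3: [11, 13, 14].
(χ(G) = 3 ≤ 5.)

Yes, G is 5-colorable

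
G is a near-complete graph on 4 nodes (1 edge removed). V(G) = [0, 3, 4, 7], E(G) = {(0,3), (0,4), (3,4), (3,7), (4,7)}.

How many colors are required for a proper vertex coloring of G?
χ(G) = 3

Clique number ω(G) = 3 (lower bound: χ ≥ ω).
The clique on [0, 3, 4] has size 3, forcing χ ≥ 3, and the coloring below uses 3 colors, so χ(G) = 3.
A valid 3-coloring: color 1: [4]; color 2: [3]; color 3: [0, 7].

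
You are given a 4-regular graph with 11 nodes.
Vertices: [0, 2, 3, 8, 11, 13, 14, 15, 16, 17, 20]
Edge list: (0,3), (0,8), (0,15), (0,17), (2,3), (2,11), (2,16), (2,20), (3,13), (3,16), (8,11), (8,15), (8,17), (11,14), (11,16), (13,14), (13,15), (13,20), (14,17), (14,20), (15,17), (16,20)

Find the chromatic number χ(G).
Clique number ω(G) = 4 (lower bound: χ ≥ ω).
The clique on [0, 8, 15, 17] has size 4, forcing χ ≥ 4, and the coloring below uses 4 colors, so χ(G) = 4.
A valid 4-coloring: color 1: [3, 11, 17, 20]; color 2: [0, 13, 16]; color 3: [2, 8, 14]; color 4: [15].

χ(G) = 4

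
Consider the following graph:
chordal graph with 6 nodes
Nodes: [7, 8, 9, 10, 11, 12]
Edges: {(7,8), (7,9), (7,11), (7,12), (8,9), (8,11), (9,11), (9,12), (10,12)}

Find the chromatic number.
Clique number ω(G) = 4 (lower bound: χ ≥ ω).
The clique on [7, 8, 9, 11] has size 4, forcing χ ≥ 4, and the coloring below uses 4 colors, so χ(G) = 4.
A valid 4-coloring: color 1: [9, 10]; color 2: [7]; color 3: [11, 12]; color 4: [8].

χ(G) = 4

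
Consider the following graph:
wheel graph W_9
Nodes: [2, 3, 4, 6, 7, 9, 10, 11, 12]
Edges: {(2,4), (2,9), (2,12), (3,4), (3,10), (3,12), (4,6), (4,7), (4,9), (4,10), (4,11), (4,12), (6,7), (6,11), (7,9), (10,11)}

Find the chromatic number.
χ(G) = 3

Clique number ω(G) = 3 (lower bound: χ ≥ ω).
The clique on [2, 4, 9] has size 3, forcing χ ≥ 3, and the coloring below uses 3 colors, so χ(G) = 3.
A valid 3-coloring: color 1: [4]; color 2: [6, 9, 10, 12]; color 3: [2, 3, 7, 11].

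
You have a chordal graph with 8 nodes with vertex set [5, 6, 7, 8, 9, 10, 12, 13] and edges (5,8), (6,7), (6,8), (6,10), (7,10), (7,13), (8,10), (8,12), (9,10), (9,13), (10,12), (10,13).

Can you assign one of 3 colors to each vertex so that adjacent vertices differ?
A valid 3-coloring: color 1: [5, 10]; color 2: [7, 8, 9]; color 3: [6, 12, 13].
(χ(G) = 3 ≤ 3.)

Yes, G is 3-colorable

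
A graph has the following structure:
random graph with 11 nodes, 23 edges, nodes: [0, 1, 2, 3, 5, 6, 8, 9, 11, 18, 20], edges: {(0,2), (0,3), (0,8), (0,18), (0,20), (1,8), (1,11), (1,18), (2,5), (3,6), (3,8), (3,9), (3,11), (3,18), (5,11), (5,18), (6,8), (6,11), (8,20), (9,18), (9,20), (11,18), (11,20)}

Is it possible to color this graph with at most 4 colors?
Yes, G is 4-colorable

A valid 4-coloring: color 1: [0, 9, 11]; color 2: [2, 8, 18]; color 3: [1, 3, 5, 20]; color 4: [6].
(χ(G) = 4 ≤ 4.)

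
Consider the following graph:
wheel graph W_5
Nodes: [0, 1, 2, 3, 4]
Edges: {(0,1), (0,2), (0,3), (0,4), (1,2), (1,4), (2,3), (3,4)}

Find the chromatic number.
Clique number ω(G) = 3 (lower bound: χ ≥ ω).
The clique on [0, 1, 2] has size 3, forcing χ ≥ 3, and the coloring below uses 3 colors, so χ(G) = 3.
A valid 3-coloring: color 1: [0]; color 2: [2, 4]; color 3: [1, 3].

χ(G) = 3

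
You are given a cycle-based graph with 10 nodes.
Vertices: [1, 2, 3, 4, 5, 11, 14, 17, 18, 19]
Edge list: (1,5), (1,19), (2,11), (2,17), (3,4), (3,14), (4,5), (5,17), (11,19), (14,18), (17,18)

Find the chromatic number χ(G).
Clique number ω(G) = 2 (lower bound: χ ≥ ω).
The graph is bipartite (no odd cycle), so 2 colors suffice: χ(G) = 2.
A valid 2-coloring: color 1: [1, 4, 11, 14, 17]; color 2: [2, 3, 5, 18, 19].

χ(G) = 2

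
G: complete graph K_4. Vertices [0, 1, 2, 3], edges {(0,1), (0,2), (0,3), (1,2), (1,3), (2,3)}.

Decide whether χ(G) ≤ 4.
A valid 4-coloring: color 1: [0]; color 2: [3]; color 3: [1]; color 4: [2].
(χ(G) = 4 ≤ 4.)

Yes, G is 4-colorable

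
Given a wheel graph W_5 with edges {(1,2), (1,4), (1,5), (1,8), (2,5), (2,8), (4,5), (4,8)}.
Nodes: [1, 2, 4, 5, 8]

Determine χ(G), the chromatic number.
Clique number ω(G) = 3 (lower bound: χ ≥ ω).
The clique on [1, 2, 8] has size 3, forcing χ ≥ 3, and the coloring below uses 3 colors, so χ(G) = 3.
A valid 3-coloring: color 1: [1]; color 2: [2, 4]; color 3: [5, 8].

χ(G) = 3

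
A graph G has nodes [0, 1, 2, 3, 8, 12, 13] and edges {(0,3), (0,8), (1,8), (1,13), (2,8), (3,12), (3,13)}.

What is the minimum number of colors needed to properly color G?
Clique number ω(G) = 2 (lower bound: χ ≥ ω).
Odd cycle [8, 1, 13, 3, 0] needs 3 colors (χ ≥ 3).
The coloring below uses 3 colors, so χ(G) = 3.
A valid 3-coloring: color 1: [3, 8]; color 2: [0, 1, 2, 12]; color 3: [13].

χ(G) = 3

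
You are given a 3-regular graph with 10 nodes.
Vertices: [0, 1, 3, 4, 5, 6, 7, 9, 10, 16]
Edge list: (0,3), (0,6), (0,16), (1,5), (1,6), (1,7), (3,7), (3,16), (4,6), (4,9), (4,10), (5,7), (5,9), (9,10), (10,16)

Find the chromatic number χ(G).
χ(G) = 3

Clique number ω(G) = 3 (lower bound: χ ≥ ω).
The clique on [0, 3, 16] has size 3, forcing χ ≥ 3, and the coloring below uses 3 colors, so χ(G) = 3.
A valid 3-coloring: color 1: [1, 3, 4]; color 2: [6, 7, 9, 16]; color 3: [0, 5, 10].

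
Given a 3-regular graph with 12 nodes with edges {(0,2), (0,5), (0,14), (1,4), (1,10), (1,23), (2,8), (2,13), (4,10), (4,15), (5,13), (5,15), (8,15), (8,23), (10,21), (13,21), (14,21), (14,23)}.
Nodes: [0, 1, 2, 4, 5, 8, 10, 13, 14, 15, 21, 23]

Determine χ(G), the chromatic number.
Clique number ω(G) = 3 (lower bound: χ ≥ ω).
The clique on [1, 4, 10] has size 3, forcing χ ≥ 3, and the coloring below uses 3 colors, so χ(G) = 3.
A valid 3-coloring: color 1: [0, 4, 8, 21]; color 2: [10, 13, 15, 23]; color 3: [1, 2, 5, 14].

χ(G) = 3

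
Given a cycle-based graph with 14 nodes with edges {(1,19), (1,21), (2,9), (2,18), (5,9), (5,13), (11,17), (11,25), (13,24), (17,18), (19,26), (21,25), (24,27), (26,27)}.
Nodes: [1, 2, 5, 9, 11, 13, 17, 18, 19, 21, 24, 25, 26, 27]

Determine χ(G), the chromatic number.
χ(G) = 2

Clique number ω(G) = 2 (lower bound: χ ≥ ω).
The graph is bipartite (no odd cycle), so 2 colors suffice: χ(G) = 2.
A valid 2-coloring: color 1: [1, 2, 5, 17, 24, 25, 26]; color 2: [9, 11, 13, 18, 19, 21, 27].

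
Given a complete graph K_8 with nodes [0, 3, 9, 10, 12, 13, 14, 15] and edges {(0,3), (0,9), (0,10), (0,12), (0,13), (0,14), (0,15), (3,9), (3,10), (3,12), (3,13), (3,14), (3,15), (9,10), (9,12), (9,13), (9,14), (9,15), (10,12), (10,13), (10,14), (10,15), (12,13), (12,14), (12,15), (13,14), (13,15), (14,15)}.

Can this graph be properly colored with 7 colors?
No, G is not 7-colorable

The clique on vertices [0, 3, 9, 10, 12, 13, 14, 15] has size 8 > 7, so it alone needs 8 colors.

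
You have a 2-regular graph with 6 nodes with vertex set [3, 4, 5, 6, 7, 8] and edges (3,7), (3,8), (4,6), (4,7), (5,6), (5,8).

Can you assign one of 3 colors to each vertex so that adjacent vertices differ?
Yes, G is 3-colorable

A valid 3-coloring: color 1: [3, 4, 5]; color 2: [6, 7, 8].
(χ(G) = 2 ≤ 3.)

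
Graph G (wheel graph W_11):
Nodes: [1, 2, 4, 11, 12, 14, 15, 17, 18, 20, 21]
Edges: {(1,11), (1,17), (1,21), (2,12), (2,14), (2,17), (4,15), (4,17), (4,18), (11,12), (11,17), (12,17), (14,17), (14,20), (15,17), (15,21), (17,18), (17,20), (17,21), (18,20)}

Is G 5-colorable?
A valid 5-coloring: color 1: [17]; color 2: [2, 4, 11, 20, 21]; color 3: [1, 12, 14, 15, 18].
(χ(G) = 3 ≤ 5.)

Yes, G is 5-colorable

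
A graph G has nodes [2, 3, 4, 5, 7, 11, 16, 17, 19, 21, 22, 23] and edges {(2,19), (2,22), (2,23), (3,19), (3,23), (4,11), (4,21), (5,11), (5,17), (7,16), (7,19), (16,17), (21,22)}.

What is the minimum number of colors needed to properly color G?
Clique number ω(G) = 2 (lower bound: χ ≥ ω).
The graph is bipartite (no odd cycle), so 2 colors suffice: χ(G) = 2.
A valid 2-coloring: color 1: [4, 5, 16, 19, 22, 23]; color 2: [2, 3, 7, 11, 17, 21].

χ(G) = 2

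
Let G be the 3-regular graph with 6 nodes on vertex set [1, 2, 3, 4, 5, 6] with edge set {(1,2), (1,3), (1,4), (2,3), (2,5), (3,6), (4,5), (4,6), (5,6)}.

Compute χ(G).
Clique number ω(G) = 3 (lower bound: χ ≥ ω).
The clique on [1, 2, 3] has size 3, forcing χ ≥ 3, and the coloring below uses 3 colors, so χ(G) = 3.
A valid 3-coloring: color 1: [2, 6]; color 2: [3, 4]; color 3: [1, 5].

χ(G) = 3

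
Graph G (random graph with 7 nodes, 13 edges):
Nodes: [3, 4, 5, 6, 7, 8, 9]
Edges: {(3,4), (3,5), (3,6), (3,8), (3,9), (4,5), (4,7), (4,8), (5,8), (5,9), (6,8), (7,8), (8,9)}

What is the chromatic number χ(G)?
χ(G) = 4

Clique number ω(G) = 4 (lower bound: χ ≥ ω).
The clique on [3, 5, 8, 9] has size 4, forcing χ ≥ 4, and the coloring below uses 4 colors, so χ(G) = 4.
A valid 4-coloring: color 1: [8]; color 2: [3, 7]; color 3: [5, 6]; color 4: [4, 9].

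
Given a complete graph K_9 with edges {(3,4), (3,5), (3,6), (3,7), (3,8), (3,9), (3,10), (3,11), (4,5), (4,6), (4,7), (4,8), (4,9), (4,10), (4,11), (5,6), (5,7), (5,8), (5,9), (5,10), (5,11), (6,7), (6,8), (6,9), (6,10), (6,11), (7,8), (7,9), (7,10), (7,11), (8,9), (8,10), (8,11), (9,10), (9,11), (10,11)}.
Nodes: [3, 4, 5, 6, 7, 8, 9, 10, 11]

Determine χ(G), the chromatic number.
χ(G) = 9

Clique number ω(G) = 9 (lower bound: χ ≥ ω).
The clique on [3, 4, 5, 6, 7, 8, 9, 10, 11] has size 9, forcing χ ≥ 9, and the coloring below uses 9 colors, so χ(G) = 9.
A valid 9-coloring: color 1: [8]; color 2: [5]; color 3: [11]; color 4: [4]; color 5: [3]; color 6: [10]; color 7: [6]; color 8: [9]; color 9: [7].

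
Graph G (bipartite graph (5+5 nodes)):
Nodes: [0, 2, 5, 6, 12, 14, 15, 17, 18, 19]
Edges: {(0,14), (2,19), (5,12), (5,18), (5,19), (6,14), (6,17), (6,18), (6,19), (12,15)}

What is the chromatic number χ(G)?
Clique number ω(G) = 2 (lower bound: χ ≥ ω).
The graph is bipartite (no odd cycle), so 2 colors suffice: χ(G) = 2.
A valid 2-coloring: color 1: [0, 2, 5, 6, 15]; color 2: [12, 14, 17, 18, 19].

χ(G) = 2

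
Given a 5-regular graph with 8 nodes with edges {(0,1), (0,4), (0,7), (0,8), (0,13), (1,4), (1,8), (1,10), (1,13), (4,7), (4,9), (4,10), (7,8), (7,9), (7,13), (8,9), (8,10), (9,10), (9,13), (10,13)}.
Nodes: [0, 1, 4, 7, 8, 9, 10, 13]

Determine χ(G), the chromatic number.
χ(G) = 4

Clique number ω(G) = 3 (lower bound: χ ≥ ω).
Odd cycle [10, 1, 0, 7, 9] needs 3 colors (χ ≥ 3).
Vertex 4 is adjacent to every vertex of [0, 1, 7, 9, 10], which already need 3 colors among themselves, so 4 needs a new color (χ ≥ 4).
The coloring below uses 4 colors, so χ(G) = 4.
A valid 4-coloring: color 1: [7, 10]; color 2: [0, 9]; color 3: [4, 8, 13]; color 4: [1].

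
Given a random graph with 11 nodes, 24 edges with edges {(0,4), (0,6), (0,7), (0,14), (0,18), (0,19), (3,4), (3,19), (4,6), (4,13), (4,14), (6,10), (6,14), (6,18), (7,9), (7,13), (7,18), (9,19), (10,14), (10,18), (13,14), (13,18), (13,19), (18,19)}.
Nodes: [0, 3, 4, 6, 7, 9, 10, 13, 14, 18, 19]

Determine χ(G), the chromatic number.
χ(G) = 4

Clique number ω(G) = 4 (lower bound: χ ≥ ω).
The clique on [0, 4, 6, 14] has size 4, forcing χ ≥ 4, and the coloring below uses 4 colors, so χ(G) = 4.
A valid 4-coloring: color 1: [3, 9, 14, 18]; color 2: [0, 10, 13]; color 3: [6, 7, 19]; color 4: [4].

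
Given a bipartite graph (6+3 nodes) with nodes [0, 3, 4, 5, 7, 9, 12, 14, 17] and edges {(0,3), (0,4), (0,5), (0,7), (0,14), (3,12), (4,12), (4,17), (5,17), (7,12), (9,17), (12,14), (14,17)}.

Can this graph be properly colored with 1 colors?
No, G is not 1-colorable

Edge (0,3) forces its endpoints to differ, so 1 color is not enough.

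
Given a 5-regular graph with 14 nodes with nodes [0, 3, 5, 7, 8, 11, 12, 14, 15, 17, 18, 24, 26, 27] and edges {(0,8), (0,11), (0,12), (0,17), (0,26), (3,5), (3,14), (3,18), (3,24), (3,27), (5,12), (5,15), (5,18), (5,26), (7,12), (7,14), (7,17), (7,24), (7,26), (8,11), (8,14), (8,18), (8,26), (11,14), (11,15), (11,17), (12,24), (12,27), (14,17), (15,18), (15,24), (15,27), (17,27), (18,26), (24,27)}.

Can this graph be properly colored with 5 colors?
A valid 5-coloring: color 1: [0, 14, 15]; color 2: [7, 11, 18, 27]; color 3: [3, 12, 17, 26]; color 4: [5, 8, 24].
(χ(G) = 4 ≤ 5.)

Yes, G is 5-colorable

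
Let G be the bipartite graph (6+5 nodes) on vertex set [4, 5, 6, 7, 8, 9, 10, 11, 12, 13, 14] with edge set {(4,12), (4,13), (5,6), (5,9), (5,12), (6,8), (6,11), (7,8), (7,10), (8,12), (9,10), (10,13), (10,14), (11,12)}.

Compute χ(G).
χ(G) = 2

Clique number ω(G) = 2 (lower bound: χ ≥ ω).
The graph is bipartite (no odd cycle), so 2 colors suffice: χ(G) = 2.
A valid 2-coloring: color 1: [6, 7, 9, 12, 13, 14]; color 2: [4, 5, 8, 10, 11].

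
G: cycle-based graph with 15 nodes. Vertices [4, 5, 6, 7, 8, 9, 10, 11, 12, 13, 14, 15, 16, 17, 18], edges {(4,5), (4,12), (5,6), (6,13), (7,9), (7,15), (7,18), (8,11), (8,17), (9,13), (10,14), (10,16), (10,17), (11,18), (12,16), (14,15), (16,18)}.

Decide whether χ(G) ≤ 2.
No, G is not 2-colorable

Odd cycle [12, 4, 5, 6, 13, 9, 7, 15, 14, 10, 16] needs 3 colors (χ ≥ 3).
Hence χ(G) ≥ 3 > 2, so no proper 2-coloring exists.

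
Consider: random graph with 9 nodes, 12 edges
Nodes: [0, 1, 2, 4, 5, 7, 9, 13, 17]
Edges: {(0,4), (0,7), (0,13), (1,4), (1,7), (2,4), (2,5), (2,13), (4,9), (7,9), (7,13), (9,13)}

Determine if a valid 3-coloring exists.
Yes, G is 3-colorable

A valid 3-coloring: color 1: [2, 7, 17]; color 2: [4, 5, 13]; color 3: [0, 1, 9].
(χ(G) = 3 ≤ 3.)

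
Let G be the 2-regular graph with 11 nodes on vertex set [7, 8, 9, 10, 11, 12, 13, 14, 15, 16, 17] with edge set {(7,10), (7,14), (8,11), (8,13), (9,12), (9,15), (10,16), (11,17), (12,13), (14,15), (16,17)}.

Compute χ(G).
Clique number ω(G) = 2 (lower bound: χ ≥ ω).
Odd cycle [13, 8, 11, 17, 16, 10, 7, 14, 15, 9, 12] needs 3 colors (χ ≥ 3).
The coloring below uses 3 colors, so χ(G) = 3.
A valid 3-coloring: color 1: [8, 9, 10, 14, 17]; color 2: [7, 11, 13, 15, 16]; color 3: [12].

χ(G) = 3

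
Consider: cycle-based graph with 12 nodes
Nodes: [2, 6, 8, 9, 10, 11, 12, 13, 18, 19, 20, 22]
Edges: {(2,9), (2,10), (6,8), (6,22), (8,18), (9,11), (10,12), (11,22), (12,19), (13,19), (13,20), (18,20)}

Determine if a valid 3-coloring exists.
A valid 3-coloring: color 1: [2, 6, 11, 12, 13, 18]; color 2: [8, 9, 10, 19, 20, 22].
(χ(G) = 2 ≤ 3.)

Yes, G is 3-colorable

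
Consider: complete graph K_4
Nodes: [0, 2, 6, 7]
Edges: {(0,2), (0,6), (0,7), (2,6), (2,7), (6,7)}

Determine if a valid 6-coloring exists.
Yes, G is 6-colorable

A valid 6-coloring: color 1: [2]; color 2: [0]; color 3: [7]; color 4: [6].
(χ(G) = 4 ≤ 6.)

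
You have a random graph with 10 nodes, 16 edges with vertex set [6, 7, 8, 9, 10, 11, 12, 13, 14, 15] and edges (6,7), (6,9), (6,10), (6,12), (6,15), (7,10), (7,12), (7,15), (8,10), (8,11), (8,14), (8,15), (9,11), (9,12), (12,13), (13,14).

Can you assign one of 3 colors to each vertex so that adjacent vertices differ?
A valid 3-coloring: color 1: [6, 8, 13]; color 2: [7, 9, 14]; color 3: [10, 11, 12, 15].
(χ(G) = 3 ≤ 3.)

Yes, G is 3-colorable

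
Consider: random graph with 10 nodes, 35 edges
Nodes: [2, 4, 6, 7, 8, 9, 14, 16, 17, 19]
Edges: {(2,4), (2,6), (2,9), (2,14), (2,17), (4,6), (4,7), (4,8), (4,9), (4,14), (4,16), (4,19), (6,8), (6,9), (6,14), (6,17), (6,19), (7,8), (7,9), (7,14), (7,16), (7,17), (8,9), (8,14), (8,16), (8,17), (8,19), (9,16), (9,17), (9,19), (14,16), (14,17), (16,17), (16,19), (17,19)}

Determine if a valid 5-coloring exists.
Yes, G is 5-colorable

A valid 5-coloring: color 1: [9, 14]; color 2: [4, 17]; color 3: [2, 8]; color 4: [6, 16]; color 5: [7, 19].
(χ(G) = 5 ≤ 5.)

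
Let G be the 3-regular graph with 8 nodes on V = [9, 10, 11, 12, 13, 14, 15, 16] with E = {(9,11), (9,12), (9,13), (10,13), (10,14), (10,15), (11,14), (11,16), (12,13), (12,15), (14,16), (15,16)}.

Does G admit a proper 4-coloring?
Yes, G is 4-colorable

A valid 4-coloring: color 1: [9, 14, 15]; color 2: [11, 13]; color 3: [10, 12, 16].
(χ(G) = 3 ≤ 4.)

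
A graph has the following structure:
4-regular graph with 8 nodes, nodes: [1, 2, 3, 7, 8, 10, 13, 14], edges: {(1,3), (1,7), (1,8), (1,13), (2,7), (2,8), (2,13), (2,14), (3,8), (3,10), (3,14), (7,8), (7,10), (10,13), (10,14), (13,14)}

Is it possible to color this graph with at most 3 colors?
A valid 3-coloring: color 1: [1, 2, 10]; color 2: [8, 14]; color 3: [3, 7, 13].
(χ(G) = 3 ≤ 3.)

Yes, G is 3-colorable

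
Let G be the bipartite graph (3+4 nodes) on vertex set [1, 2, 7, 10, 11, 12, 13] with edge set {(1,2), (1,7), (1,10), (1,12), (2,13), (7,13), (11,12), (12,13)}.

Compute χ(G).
χ(G) = 2

Clique number ω(G) = 2 (lower bound: χ ≥ ω).
The graph is bipartite (no odd cycle), so 2 colors suffice: χ(G) = 2.
A valid 2-coloring: color 1: [1, 11, 13]; color 2: [2, 7, 10, 12].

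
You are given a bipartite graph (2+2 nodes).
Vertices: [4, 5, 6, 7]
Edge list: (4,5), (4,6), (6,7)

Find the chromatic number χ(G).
χ(G) = 2

Clique number ω(G) = 2 (lower bound: χ ≥ ω).
The graph is bipartite (no odd cycle), so 2 colors suffice: χ(G) = 2.
A valid 2-coloring: color 1: [4, 7]; color 2: [5, 6].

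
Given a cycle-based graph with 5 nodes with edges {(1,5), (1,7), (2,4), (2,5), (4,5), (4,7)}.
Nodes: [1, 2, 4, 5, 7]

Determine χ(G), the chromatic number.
χ(G) = 3

Clique number ω(G) = 3 (lower bound: χ ≥ ω).
The clique on [2, 4, 5] has size 3, forcing χ ≥ 3, and the coloring below uses 3 colors, so χ(G) = 3.
A valid 3-coloring: color 1: [5, 7]; color 2: [1, 4]; color 3: [2].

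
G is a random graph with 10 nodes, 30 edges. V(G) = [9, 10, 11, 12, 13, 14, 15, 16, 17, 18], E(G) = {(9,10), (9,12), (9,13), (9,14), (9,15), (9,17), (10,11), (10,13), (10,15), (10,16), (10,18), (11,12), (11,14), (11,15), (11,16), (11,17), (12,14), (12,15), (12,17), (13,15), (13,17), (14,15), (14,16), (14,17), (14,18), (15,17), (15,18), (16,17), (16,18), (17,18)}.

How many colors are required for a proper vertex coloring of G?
χ(G) = 5

Clique number ω(G) = 5 (lower bound: χ ≥ ω).
The clique on [9, 12, 14, 15, 17] has size 5, forcing χ ≥ 5, and the coloring below uses 5 colors, so χ(G) = 5.
A valid 5-coloring: color 1: [10, 17]; color 2: [15, 16]; color 3: [13, 14]; color 4: [9, 11, 18]; color 5: [12].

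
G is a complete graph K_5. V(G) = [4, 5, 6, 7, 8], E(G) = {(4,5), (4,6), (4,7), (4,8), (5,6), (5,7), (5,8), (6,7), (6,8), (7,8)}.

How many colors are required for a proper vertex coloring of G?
χ(G) = 5

Clique number ω(G) = 5 (lower bound: χ ≥ ω).
The clique on [4, 5, 6, 7, 8] has size 5, forcing χ ≥ 5, and the coloring below uses 5 colors, so χ(G) = 5.
A valid 5-coloring: color 1: [4]; color 2: [8]; color 3: [7]; color 4: [5]; color 5: [6].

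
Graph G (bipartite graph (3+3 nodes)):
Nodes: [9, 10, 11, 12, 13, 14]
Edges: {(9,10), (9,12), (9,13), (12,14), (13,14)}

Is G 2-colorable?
A valid 2-coloring: color 1: [9, 11, 14]; color 2: [10, 12, 13].
(χ(G) = 2 ≤ 2.)

Yes, G is 2-colorable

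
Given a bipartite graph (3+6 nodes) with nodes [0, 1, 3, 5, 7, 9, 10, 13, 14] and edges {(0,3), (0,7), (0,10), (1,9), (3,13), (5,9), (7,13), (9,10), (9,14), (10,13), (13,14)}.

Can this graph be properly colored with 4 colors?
A valid 4-coloring: color 1: [0, 9, 13]; color 2: [1, 3, 5, 7, 10, 14].
(χ(G) = 2 ≤ 4.)

Yes, G is 4-colorable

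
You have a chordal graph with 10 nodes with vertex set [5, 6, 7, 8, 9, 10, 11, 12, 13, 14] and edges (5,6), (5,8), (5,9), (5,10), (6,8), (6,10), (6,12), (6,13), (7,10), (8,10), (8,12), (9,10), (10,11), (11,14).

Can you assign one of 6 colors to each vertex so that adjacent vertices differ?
A valid 6-coloring: color 1: [10, 12, 13, 14]; color 2: [6, 7, 9, 11]; color 3: [5]; color 4: [8].
(χ(G) = 4 ≤ 6.)

Yes, G is 6-colorable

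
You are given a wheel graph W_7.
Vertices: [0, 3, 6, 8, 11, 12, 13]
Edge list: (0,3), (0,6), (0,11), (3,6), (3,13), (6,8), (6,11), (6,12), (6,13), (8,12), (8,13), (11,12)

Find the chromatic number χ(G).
Clique number ω(G) = 3 (lower bound: χ ≥ ω).
The clique on [0, 3, 6] has size 3, forcing χ ≥ 3, and the coloring below uses 3 colors, so χ(G) = 3.
A valid 3-coloring: color 1: [6]; color 2: [0, 12, 13]; color 3: [3, 8, 11].

χ(G) = 3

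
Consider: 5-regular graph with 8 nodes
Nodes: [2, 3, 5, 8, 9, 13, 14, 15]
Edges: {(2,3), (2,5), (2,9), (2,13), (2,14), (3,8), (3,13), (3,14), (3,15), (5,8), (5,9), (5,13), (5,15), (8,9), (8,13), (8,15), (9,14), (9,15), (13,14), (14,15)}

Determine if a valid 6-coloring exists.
A valid 6-coloring: color 1: [2, 8]; color 2: [13, 15]; color 3: [5, 14]; color 4: [3, 9].
(χ(G) = 4 ≤ 6.)

Yes, G is 6-colorable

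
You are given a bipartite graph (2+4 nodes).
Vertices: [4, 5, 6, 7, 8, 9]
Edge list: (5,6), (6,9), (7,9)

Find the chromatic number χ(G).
χ(G) = 2

Clique number ω(G) = 2 (lower bound: χ ≥ ω).
The graph is bipartite (no odd cycle), so 2 colors suffice: χ(G) = 2.
A valid 2-coloring: color 1: [4, 6, 7, 8]; color 2: [5, 9].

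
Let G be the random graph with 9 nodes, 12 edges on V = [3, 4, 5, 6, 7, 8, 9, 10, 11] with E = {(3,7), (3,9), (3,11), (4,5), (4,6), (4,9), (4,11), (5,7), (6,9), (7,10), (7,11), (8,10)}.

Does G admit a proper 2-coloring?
The clique on vertices [3, 7, 11] has size 3 > 2, so it alone needs 3 colors.

No, G is not 2-colorable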